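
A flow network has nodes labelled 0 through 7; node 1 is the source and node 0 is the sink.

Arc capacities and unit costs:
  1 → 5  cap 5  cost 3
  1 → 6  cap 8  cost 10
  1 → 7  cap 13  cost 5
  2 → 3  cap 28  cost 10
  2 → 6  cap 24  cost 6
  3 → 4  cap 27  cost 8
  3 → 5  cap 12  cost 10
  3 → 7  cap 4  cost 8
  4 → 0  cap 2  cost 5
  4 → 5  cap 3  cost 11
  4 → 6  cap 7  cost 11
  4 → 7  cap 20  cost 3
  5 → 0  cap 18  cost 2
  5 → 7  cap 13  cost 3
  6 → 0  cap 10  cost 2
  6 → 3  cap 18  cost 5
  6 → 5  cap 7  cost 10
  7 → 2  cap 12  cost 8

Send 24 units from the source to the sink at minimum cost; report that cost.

Minimum cost for 24 units: 450

shortest-cost path #1: 1→5→0 push 5 @ unit cost 5 (adds 25)
shortest-cost path #2: 1→6→0 push 8 @ unit cost 12 (adds 96)
shortest-cost path #3: 1→7→2→6→0 push 2 @ unit cost 21 (adds 42)
shortest-cost path #4: 1→7→2→6→5→0 push 7 @ unit cost 31 (adds 217)
shortest-cost path #5: 1→7→2→3→5→0 push 2 @ unit cost 35 (adds 70)
total cost = 450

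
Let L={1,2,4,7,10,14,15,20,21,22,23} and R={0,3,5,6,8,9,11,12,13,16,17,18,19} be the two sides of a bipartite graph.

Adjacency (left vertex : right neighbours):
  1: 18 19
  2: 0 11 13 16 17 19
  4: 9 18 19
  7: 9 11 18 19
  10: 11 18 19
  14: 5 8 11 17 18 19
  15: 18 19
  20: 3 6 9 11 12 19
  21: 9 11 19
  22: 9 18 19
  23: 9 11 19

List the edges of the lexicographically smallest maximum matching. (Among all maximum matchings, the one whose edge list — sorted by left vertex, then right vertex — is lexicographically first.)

Lex-smallest maximum matching: {(1,18), (2,0), (4,9), (7,11), (10,19), (14,5), (20,3)}

|M| = 7 (so the lex-smallest maximum matching has 7 edges)
process left vertices in ascending order; for each, take the smallest-labelled available neighbour that still permits 7 edges overall, or leave it unmatched if none does
lex-smallest matching: {1-18, 2-0, 4-9, 7-11, 10-19, 14-5, 20-3}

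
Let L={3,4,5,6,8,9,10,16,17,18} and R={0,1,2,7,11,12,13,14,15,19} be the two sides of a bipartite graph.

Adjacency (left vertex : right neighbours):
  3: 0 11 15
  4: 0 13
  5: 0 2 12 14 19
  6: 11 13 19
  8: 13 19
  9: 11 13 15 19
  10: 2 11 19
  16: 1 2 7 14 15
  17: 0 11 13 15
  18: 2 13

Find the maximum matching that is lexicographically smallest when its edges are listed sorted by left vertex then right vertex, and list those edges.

Lex-smallest maximum matching: {(3,0), (4,13), (5,12), (6,11), (8,19), (9,15), (10,2), (16,1)}

|M| = 8 (so the lex-smallest maximum matching has 8 edges)
process left vertices in ascending order; for each, take the smallest-labelled available neighbour that still permits 8 edges overall, or leave it unmatched if none does
lex-smallest matching: {3-0, 4-13, 5-12, 6-11, 8-19, 9-15, 10-2, 16-1}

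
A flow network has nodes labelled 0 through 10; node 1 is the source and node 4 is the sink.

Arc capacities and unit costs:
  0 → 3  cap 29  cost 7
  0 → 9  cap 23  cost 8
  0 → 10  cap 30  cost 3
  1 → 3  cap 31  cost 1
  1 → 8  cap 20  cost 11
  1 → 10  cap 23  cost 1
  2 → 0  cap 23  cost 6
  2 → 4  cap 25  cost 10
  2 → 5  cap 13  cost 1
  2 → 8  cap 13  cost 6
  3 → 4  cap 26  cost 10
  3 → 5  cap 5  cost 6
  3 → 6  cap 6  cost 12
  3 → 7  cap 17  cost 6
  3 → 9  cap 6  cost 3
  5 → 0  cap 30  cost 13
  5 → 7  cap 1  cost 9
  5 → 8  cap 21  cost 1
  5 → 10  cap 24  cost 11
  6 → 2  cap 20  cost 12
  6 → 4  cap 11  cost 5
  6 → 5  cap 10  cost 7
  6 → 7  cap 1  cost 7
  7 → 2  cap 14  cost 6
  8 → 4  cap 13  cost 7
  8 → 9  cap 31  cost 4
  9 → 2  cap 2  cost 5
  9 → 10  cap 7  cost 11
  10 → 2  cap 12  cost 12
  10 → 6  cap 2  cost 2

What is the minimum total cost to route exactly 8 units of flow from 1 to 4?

Minimum cost for 8 units: 82

shortest-cost path #1: 1→10→6→4 push 2 @ unit cost 8 (adds 16)
shortest-cost path #2: 1→3→4 push 6 @ unit cost 11 (adds 66)
total cost = 82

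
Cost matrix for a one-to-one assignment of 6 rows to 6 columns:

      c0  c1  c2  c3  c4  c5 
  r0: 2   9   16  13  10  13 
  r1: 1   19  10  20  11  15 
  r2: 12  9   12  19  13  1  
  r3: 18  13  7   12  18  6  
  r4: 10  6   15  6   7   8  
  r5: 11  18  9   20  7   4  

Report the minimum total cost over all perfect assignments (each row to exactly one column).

Minimum assignment cost: 31

optimal assignment: row0→col1 (cost 9), row1→col0 (cost 1), row2→col5 (cost 1), row3→col2 (cost 7), row4→col3 (cost 6), row5→col4 (cost 7)
total = 9 + 1 + 1 + 7 + 6 + 7 = 31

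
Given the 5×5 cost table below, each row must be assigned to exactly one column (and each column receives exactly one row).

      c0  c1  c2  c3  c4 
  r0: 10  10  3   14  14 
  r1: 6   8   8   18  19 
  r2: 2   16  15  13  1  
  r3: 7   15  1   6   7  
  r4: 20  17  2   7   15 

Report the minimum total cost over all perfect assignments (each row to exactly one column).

Minimum assignment cost: 25

one of 2 optimal assignments: row0→col1 (cost 10), row1→col0 (cost 6), row2→col4 (cost 1), row3→col2 (cost 1), row4→col3 (cost 7)
total = 10 + 6 + 1 + 1 + 7 = 25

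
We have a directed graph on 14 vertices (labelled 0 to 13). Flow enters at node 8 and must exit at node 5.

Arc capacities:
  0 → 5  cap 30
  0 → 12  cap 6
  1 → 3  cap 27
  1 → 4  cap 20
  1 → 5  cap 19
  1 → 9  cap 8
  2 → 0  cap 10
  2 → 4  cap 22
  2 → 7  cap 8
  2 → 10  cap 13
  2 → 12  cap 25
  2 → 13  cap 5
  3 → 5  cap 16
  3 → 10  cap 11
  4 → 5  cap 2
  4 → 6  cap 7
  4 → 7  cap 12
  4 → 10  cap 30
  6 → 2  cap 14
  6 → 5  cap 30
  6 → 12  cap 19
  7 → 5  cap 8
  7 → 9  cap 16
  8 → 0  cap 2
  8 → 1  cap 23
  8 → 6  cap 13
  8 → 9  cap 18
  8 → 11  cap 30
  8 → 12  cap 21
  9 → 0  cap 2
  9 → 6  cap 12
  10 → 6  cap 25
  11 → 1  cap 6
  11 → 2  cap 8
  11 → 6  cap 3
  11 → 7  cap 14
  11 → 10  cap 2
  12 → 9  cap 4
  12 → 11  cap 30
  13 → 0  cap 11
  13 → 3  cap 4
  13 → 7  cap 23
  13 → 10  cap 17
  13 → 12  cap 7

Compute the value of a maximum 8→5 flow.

augment #1: 8→0→5 bottleneck 2, total now 2
augment #2: 8→1→5 bottleneck 19, total now 21
augment #3: 8→6→5 bottleneck 13, total now 34
augment #4: 8→1→3→5 bottleneck 4, total now 38
augment #5: 8→9→0→5 bottleneck 2, total now 40
augment #6: 8→9→6→5 bottleneck 12, total now 52
augment #7: 8→11→6→5 bottleneck 3, total now 55
augment #8: 8→11→7→5 bottleneck 8, total now 63
augment #9: 8→11→1→3→5 bottleneck 6, total now 69
augment #10: 8→11→2→0→5 bottleneck 8, total now 77
augment #11: 8→11→10→6→5 bottleneck 2, total now 79

Maximum flow value: 79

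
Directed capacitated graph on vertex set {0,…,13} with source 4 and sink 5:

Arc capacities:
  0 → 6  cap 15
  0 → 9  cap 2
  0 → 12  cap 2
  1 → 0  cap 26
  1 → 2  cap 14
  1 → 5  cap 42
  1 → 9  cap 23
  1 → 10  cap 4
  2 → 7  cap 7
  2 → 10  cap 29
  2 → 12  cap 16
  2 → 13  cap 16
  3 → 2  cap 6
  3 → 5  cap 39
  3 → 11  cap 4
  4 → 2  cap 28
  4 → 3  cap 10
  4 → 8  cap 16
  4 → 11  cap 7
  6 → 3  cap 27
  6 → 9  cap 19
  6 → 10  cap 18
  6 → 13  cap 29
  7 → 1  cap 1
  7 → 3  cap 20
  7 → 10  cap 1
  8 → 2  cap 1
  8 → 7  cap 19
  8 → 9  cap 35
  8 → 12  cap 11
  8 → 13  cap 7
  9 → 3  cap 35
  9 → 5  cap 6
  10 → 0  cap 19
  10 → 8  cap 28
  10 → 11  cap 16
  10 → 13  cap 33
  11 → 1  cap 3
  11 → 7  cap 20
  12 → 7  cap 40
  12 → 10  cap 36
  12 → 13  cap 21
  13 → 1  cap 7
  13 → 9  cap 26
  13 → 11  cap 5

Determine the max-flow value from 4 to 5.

Maximum flow value: 56

augment #1: 4→3→5 bottleneck 10, total now 10
augment #2: 4→8→9→5 bottleneck 6, total now 16
augment #3: 4→11→1→5 bottleneck 3, total now 19
augment #4: 4→2→7→1→5 bottleneck 1, total now 20
augment #5: 4→2→7→3→5 bottleneck 6, total now 26
augment #6: 4→2→13→1→5 bottleneck 7, total now 33
augment #7: 4→8→7→3→5 bottleneck 10, total now 43
augment #8: 4→11→7→3→5 bottleneck 4, total now 47
augment #9: 4→2→13→9→3→5 bottleneck 9, total now 56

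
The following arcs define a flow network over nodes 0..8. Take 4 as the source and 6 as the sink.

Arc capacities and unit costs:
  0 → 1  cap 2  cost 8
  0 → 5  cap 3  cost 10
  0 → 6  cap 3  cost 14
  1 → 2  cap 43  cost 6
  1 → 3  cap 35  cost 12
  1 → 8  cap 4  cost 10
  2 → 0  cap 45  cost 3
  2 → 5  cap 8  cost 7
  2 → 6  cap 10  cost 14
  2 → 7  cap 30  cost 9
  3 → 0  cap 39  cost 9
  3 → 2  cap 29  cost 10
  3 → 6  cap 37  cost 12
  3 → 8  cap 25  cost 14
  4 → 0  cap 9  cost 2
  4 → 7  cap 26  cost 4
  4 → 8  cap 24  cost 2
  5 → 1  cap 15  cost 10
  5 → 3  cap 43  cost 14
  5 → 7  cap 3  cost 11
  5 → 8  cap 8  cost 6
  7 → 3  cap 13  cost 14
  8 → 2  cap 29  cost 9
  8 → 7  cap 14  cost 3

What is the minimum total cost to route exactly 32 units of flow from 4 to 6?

Minimum cost for 32 units: 914

shortest-cost path #1: 4→0→6 push 3 @ unit cost 16 (adds 48)
shortest-cost path #2: 4→8→2→6 push 10 @ unit cost 25 (adds 250)
shortest-cost path #3: 4→7→3→6 push 13 @ unit cost 30 (adds 390)
shortest-cost path #4: 4→0→1→3→6 push 2 @ unit cost 34 (adds 68)
shortest-cost path #5: 4→0→5→3→6 push 3 @ unit cost 38 (adds 114)
shortest-cost path #6: 4→8→2→5→3→6 push 1 @ unit cost 44 (adds 44)
total cost = 914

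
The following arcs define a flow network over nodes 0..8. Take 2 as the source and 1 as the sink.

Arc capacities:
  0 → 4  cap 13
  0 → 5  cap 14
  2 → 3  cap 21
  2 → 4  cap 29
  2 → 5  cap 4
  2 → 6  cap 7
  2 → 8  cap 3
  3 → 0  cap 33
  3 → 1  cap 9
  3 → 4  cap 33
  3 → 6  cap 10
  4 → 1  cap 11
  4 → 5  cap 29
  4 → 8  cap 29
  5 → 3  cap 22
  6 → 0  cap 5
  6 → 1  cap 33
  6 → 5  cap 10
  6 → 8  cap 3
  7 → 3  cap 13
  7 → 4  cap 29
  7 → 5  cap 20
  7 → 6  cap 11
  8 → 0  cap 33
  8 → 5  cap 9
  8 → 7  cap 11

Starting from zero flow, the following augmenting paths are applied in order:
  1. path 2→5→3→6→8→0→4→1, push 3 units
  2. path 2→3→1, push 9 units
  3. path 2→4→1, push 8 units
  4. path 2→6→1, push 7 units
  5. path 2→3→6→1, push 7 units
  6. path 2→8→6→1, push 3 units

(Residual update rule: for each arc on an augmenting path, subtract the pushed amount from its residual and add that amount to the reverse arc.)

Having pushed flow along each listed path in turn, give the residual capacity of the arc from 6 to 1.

Residual capacity of (6,1): 16

after path 1 (2→5→3→6→8→0→4→1, push 3): res(6,1)=33
after path 2 (2→3→1, push 9): res(6,1)=33
after path 3 (2→4→1, push 8): res(6,1)=33
after path 4 (2→6→1, push 7): res(6,1)=26
after path 5 (2→3→6→1, push 7): res(6,1)=19
after path 6 (2→8→6→1, push 3): res(6,1)=16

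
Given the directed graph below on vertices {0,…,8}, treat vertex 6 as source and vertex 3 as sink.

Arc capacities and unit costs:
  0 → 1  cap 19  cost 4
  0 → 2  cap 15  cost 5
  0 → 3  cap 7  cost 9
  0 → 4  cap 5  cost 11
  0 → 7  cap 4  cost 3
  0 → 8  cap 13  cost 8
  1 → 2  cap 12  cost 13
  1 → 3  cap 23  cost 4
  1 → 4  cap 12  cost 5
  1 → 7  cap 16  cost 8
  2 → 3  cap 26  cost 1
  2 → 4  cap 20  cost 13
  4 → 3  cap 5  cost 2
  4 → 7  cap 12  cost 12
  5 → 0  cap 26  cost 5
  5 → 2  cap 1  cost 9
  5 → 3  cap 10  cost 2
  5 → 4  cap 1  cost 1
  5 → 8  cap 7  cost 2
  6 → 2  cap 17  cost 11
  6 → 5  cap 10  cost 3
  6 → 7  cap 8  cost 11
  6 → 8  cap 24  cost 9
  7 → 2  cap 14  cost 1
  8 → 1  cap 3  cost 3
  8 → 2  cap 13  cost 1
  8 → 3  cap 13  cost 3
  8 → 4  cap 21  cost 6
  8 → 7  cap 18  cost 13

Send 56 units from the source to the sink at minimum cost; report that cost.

shortest-cost path #1: 6→5→3 push 10 @ unit cost 5 (adds 50)
shortest-cost path #2: 6→8→2→3 push 13 @ unit cost 11 (adds 143)
shortest-cost path #3: 6→8→3 push 11 @ unit cost 12 (adds 132)
shortest-cost path #4: 6→2→3 push 13 @ unit cost 12 (adds 156)
shortest-cost path #5: 6→2→8→3 push 2 @ unit cost 13 (adds 26)
shortest-cost path #6: 6→2→8→1→3 push 2 @ unit cost 17 (adds 34)
shortest-cost path #7: 6→7→2→8→1→3 push 1 @ unit cost 18 (adds 18)
shortest-cost path #8: 6→7→2→8→4→3 push 4 @ unit cost 19 (adds 76)
total cost = 635

Minimum cost for 56 units: 635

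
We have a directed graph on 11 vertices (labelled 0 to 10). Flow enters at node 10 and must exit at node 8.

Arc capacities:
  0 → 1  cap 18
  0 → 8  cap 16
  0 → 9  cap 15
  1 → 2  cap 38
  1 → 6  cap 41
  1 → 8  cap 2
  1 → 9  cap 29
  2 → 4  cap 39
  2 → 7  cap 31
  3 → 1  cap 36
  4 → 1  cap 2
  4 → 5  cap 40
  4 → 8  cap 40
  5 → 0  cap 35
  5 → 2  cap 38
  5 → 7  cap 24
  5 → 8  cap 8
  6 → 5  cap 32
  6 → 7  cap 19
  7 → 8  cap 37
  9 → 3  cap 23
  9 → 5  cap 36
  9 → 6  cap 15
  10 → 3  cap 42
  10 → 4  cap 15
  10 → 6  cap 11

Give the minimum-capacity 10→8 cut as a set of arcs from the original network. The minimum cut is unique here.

augment #1: 10→4→8 push 15
augment #2: 10→3→1→8 push 2
augment #3: 10→6→5→8 push 8
augment #4: 10→6→7→8 push 3
augment #5: 10→3→1→2→4→8 push 25
augment #6: 10→3→1→2→7→8 push 9
max flow = 62; residual-reachable set from 10 gives S-side
cut edges (S→T): {(3,1), (10,4), (10,6)} total cap 62

Min-cut arcs: {(3,1), (10,4), (10,6)} (total capacity 62)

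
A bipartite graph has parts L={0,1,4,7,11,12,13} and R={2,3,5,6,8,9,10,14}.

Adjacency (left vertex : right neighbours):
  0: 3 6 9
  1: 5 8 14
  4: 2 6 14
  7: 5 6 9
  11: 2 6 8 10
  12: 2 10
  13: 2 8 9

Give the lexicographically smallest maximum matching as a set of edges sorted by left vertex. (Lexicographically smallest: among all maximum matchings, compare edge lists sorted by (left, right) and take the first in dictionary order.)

|M| = 7 (so the lex-smallest maximum matching has 7 edges)
process left vertices in ascending order; for each, take the smallest-labelled available neighbour that still permits 7 edges overall, or leave it unmatched if none does
lex-smallest matching: {0-3, 1-5, 4-2, 7-6, 11-8, 12-10, 13-9}

Lex-smallest maximum matching: {(0,3), (1,5), (4,2), (7,6), (11,8), (12,10), (13,9)}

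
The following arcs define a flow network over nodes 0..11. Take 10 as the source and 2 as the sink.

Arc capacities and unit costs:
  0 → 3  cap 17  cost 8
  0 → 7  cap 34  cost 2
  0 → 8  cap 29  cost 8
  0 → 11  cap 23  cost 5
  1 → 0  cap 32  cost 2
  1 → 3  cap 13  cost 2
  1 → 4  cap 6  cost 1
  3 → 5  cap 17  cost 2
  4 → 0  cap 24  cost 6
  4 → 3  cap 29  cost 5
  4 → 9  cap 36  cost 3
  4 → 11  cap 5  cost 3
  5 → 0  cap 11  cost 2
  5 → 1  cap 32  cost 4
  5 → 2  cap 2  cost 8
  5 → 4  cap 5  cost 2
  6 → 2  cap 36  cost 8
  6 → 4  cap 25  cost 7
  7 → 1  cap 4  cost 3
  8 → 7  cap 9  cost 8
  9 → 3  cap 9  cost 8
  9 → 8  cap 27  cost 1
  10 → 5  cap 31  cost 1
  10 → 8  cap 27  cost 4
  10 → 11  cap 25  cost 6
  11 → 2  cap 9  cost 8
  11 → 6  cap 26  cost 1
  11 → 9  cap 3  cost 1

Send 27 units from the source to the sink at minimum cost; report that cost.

shortest-cost path #1: 10→5→2 push 2 @ unit cost 9 (adds 18)
shortest-cost path #2: 10→11→2 push 9 @ unit cost 14 (adds 126)
shortest-cost path #3: 10→11→6→2 push 16 @ unit cost 15 (adds 240)
total cost = 384

Minimum cost for 27 units: 384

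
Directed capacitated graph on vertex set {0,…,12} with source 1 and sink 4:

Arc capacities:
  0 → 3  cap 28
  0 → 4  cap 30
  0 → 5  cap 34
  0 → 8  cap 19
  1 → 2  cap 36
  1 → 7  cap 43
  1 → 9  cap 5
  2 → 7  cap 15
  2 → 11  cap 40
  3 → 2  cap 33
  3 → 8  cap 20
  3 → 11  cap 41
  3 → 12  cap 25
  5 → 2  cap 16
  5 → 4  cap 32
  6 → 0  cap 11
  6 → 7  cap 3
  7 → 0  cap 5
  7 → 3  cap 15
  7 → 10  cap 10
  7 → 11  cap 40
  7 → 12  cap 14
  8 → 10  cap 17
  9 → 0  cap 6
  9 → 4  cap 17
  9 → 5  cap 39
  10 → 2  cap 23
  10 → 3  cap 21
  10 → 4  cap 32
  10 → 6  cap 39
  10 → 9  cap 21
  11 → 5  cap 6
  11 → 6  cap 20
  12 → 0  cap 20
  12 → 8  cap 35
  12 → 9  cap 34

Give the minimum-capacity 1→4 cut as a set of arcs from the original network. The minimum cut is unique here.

Min-cut arcs: {(1,9), (6,0), (7,0), (7,3), (7,10), (7,12), (11,5)} (total capacity 66)

augment #1: 1→9→4 push 5
augment #2: 1→7→0→4 push 5
augment #3: 1→7→10→4 push 10
augment #4: 1→2→11→5→4 push 6
augment #5: 1→7→12→0→4 push 14
augment #6: 1→2→11→6→0→4 push 11
augment #7: 1→7→3→8→10→4 push 14
augment #8: 1→2→7→3→8→10→4 push 1
max flow = 66; residual-reachable set from 1 gives S-side
cut edges (S→T): {(1,9), (6,0), (7,0), (7,3), (7,10), (7,12), (11,5)} total cap 66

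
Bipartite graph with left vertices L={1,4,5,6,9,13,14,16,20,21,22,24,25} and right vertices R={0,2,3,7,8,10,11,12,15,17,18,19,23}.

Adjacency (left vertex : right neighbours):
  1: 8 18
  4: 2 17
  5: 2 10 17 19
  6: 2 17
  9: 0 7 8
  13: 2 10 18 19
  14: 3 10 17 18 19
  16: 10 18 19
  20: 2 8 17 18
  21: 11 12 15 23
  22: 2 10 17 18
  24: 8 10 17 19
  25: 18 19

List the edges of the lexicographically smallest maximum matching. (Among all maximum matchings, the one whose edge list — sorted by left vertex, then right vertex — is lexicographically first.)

Lex-smallest maximum matching: {(1,8), (4,2), (5,10), (6,17), (9,0), (13,18), (14,3), (16,19), (21,11)}

|M| = 9 (so the lex-smallest maximum matching has 9 edges)
process left vertices in ascending order; for each, take the smallest-labelled available neighbour that still permits 9 edges overall, or leave it unmatched if none does
lex-smallest matching: {1-8, 4-2, 5-10, 6-17, 9-0, 13-18, 14-3, 16-19, 21-11}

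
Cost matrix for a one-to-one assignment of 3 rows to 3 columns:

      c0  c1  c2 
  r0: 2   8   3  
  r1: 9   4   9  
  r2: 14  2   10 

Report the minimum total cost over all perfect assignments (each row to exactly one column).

Minimum assignment cost: 13

optimal assignment: row0→col0 (cost 2), row1→col2 (cost 9), row2→col1 (cost 2)
total = 2 + 9 + 2 = 13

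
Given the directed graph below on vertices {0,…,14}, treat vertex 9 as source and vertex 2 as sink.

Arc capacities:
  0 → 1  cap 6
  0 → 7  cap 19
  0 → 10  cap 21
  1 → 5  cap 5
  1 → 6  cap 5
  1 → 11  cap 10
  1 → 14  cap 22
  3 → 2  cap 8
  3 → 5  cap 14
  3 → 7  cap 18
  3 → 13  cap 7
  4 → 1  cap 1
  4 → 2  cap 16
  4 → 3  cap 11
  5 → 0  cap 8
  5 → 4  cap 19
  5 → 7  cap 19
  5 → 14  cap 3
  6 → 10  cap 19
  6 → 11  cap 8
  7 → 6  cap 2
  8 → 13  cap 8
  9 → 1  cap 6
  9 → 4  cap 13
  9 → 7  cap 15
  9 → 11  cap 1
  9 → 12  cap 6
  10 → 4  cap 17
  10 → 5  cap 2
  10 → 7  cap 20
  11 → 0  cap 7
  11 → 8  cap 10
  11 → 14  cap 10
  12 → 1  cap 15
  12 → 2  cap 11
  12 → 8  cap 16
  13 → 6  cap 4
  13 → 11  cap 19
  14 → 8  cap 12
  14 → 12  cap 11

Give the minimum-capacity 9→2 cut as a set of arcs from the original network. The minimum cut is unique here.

Min-cut arcs: {(7,6), (9,1), (9,4), (9,11), (9,12)} (total capacity 28)

augment #1: 9→4→2 push 13
augment #2: 9→12→2 push 6
augment #3: 9→1→5→4→2 push 3
augment #4: 9→1→14→12→2 push 3
augment #5: 9→11→14→12→2 push 1
augment #6: 9→7→6→10→4→3→2 push 2
max flow = 28; residual-reachable set from 9 gives S-side
cut edges (S→T): {(7,6), (9,1), (9,4), (9,11), (9,12)} total cap 28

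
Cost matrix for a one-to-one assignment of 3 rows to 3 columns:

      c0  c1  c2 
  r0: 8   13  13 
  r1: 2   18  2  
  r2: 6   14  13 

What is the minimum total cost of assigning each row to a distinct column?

Minimum assignment cost: 21

optimal assignment: row0→col1 (cost 13), row1→col2 (cost 2), row2→col0 (cost 6)
total = 13 + 2 + 6 = 21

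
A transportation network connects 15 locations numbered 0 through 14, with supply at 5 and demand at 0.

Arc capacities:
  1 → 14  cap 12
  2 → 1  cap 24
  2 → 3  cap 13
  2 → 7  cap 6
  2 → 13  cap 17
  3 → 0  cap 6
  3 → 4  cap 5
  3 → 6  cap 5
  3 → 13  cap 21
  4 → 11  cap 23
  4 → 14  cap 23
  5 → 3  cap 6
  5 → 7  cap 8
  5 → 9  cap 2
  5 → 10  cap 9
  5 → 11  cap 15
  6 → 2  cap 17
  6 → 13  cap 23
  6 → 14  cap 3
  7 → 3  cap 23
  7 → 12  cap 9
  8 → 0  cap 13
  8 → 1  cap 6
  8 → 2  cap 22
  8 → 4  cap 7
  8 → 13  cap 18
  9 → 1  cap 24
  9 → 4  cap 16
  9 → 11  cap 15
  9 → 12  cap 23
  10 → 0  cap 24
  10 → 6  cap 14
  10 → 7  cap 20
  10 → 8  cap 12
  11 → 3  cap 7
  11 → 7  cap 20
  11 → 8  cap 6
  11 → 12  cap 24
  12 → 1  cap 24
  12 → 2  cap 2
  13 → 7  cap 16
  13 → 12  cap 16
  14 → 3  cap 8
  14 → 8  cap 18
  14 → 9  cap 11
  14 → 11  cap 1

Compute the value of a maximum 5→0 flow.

augment #1: 5→3→0 bottleneck 6, total now 6
augment #2: 5→10→0 bottleneck 9, total now 15
augment #3: 5→11→8→0 bottleneck 6, total now 21
augment #4: 5→9→1→14→8→0 bottleneck 2, total now 23
augment #5: 5→7→3→4→14→8→0 bottleneck 5, total now 28

Maximum flow value: 28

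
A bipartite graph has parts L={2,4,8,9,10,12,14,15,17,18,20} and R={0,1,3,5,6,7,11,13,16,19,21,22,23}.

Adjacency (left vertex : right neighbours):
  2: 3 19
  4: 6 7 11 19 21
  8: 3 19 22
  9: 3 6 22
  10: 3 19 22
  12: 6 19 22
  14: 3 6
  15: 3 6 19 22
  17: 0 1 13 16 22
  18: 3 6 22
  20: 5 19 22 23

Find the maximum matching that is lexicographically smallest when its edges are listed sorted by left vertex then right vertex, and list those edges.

Lex-smallest maximum matching: {(2,3), (4,7), (8,19), (9,6), (10,22), (17,0), (20,5)}

|M| = 7 (so the lex-smallest maximum matching has 7 edges)
process left vertices in ascending order; for each, take the smallest-labelled available neighbour that still permits 7 edges overall, or leave it unmatched if none does
lex-smallest matching: {2-3, 4-7, 8-19, 9-6, 10-22, 17-0, 20-5}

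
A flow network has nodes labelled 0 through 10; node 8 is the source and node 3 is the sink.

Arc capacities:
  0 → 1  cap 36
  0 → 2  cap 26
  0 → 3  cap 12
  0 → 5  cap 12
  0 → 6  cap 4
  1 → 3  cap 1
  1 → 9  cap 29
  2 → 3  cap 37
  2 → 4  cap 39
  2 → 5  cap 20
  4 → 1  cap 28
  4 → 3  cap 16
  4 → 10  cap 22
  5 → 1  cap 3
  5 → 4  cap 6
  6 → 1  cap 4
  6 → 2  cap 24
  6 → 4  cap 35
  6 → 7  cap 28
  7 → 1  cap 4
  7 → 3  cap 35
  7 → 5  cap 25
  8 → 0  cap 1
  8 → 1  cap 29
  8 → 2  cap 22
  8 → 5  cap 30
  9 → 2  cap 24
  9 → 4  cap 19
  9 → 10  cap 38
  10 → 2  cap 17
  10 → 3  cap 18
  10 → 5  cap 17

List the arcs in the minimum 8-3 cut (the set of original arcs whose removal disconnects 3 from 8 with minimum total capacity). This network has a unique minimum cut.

Min-cut arcs: {(1,3), (1,9), (5,4), (8,0), (8,2)} (total capacity 59)

augment #1: 8→0→3 push 1
augment #2: 8→1→3 push 1
augment #3: 8→2→3 push 22
augment #4: 8→5→4→3 push 6
augment #5: 8→1→9→2→3 push 15
augment #6: 8→1→9→4→3 push 10
augment #7: 8→1→9→10→3 push 3
augment #8: 8→5→1→9→10→3 push 1
max flow = 59; residual-reachable set from 8 gives S-side
cut edges (S→T): {(1,3), (1,9), (5,4), (8,0), (8,2)} total cap 59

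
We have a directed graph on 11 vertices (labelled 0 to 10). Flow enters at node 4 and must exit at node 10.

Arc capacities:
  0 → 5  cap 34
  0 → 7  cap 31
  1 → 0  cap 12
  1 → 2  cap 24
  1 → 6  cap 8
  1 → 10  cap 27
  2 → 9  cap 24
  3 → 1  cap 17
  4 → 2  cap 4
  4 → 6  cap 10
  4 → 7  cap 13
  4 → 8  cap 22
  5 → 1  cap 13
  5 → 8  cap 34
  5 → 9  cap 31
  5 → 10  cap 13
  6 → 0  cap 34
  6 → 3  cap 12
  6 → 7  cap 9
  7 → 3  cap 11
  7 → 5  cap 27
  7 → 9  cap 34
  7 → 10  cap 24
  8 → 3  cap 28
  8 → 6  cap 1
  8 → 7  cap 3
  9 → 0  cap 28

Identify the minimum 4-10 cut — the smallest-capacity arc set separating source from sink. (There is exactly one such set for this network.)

augment #1: 4→7→10 push 13
augment #2: 4→6→7→10 push 9
augment #3: 4→8→7→10 push 2
augment #4: 4→6→0→5→10 push 1
augment #5: 4→8→3→1→10 push 17
augment #6: 4→8→7→5→10 push 1
augment #7: 4→2→9→0→5→10 push 4
augment #8: 4→8→6→0→5→10 push 1
max flow = 48; residual-reachable set from 4 gives S-side
cut edges (S→T): {(3,1), (4,2), (4,6), (4,7), (8,6), (8,7)} total cap 48

Min-cut arcs: {(3,1), (4,2), (4,6), (4,7), (8,6), (8,7)} (total capacity 48)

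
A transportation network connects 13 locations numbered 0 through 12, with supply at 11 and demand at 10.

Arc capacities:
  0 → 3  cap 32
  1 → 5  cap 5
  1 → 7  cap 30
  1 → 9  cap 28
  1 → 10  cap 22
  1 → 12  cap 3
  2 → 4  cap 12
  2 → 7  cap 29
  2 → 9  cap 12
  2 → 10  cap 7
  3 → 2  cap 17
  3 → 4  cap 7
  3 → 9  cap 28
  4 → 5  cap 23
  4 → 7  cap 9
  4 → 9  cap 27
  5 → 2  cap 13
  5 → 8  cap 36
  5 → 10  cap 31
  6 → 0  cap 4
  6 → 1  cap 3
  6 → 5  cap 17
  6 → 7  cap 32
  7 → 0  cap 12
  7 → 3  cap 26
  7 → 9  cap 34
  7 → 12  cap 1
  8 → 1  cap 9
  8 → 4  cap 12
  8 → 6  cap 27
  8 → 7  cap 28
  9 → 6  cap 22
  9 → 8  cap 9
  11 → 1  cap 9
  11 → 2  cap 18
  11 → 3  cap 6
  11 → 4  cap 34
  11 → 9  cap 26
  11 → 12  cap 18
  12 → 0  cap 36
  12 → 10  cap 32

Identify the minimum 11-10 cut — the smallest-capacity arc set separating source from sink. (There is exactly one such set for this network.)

augment #1: 11→1→10 push 9
augment #2: 11→2→10 push 7
augment #3: 11→12→10 push 18
augment #4: 11→4→5→10 push 23
augment #5: 11→2→7→12→10 push 1
augment #6: 11→9→6→1→10 push 3
augment #7: 11→9→6→5→10 push 8
augment #8: 11→9→8→1→10 push 9
max flow = 78; residual-reachable set from 11 gives S-side
cut edges (S→T): {(2,10), (5,10), (6,1), (7,12), (8,1), (11,1), (11,12)} total cap 78

Min-cut arcs: {(2,10), (5,10), (6,1), (7,12), (8,1), (11,1), (11,12)} (total capacity 78)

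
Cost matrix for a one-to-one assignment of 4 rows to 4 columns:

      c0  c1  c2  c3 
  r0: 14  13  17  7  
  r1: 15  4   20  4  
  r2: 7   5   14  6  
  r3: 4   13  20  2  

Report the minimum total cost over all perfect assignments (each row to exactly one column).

optimal assignment: row0→col3 (cost 7), row1→col1 (cost 4), row2→col2 (cost 14), row3→col0 (cost 4)
total = 7 + 4 + 14 + 4 = 29

Minimum assignment cost: 29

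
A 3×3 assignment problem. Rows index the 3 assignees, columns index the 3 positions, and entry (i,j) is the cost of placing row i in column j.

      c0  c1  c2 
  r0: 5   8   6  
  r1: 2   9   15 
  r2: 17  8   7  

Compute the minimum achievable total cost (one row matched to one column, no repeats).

Minimum assignment cost: 16

optimal assignment: row0→col2 (cost 6), row1→col0 (cost 2), row2→col1 (cost 8)
total = 6 + 2 + 8 = 16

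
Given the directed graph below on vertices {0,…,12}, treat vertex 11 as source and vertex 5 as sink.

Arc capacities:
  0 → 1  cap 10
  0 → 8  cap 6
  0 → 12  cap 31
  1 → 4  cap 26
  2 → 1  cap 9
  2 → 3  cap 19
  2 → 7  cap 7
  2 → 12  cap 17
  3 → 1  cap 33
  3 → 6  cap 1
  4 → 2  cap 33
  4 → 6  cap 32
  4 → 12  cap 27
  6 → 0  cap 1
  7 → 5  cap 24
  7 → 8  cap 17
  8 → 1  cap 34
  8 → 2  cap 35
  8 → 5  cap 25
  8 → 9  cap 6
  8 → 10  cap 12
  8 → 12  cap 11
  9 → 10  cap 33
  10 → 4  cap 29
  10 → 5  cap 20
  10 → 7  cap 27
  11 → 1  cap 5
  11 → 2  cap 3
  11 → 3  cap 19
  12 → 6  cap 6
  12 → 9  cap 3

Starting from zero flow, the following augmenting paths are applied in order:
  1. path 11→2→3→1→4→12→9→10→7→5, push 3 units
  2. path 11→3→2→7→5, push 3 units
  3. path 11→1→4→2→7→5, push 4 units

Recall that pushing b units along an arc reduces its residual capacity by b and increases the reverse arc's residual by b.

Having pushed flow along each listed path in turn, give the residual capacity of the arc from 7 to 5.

after path 1 (11→2→3→1→4→12→9→10→7→5, push 3): res(7,5)=21
after path 2 (11→3→2→7→5, push 3): res(7,5)=18
after path 3 (11→1→4→2→7→5, push 4): res(7,5)=14

Residual capacity of (7,5): 14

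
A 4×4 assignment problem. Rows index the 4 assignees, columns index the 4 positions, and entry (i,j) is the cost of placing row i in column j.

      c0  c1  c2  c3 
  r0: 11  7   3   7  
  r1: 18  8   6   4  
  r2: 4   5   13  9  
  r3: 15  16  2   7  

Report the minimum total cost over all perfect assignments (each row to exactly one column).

optimal assignment: row0→col1 (cost 7), row1→col3 (cost 4), row2→col0 (cost 4), row3→col2 (cost 2)
total = 7 + 4 + 4 + 2 = 17

Minimum assignment cost: 17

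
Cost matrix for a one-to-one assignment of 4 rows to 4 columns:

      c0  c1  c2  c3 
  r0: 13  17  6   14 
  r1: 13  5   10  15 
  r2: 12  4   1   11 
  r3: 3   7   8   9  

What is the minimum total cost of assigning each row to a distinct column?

optimal assignment: row0→col3 (cost 14), row1→col1 (cost 5), row2→col2 (cost 1), row3→col0 (cost 3)
total = 14 + 5 + 1 + 3 = 23

Minimum assignment cost: 23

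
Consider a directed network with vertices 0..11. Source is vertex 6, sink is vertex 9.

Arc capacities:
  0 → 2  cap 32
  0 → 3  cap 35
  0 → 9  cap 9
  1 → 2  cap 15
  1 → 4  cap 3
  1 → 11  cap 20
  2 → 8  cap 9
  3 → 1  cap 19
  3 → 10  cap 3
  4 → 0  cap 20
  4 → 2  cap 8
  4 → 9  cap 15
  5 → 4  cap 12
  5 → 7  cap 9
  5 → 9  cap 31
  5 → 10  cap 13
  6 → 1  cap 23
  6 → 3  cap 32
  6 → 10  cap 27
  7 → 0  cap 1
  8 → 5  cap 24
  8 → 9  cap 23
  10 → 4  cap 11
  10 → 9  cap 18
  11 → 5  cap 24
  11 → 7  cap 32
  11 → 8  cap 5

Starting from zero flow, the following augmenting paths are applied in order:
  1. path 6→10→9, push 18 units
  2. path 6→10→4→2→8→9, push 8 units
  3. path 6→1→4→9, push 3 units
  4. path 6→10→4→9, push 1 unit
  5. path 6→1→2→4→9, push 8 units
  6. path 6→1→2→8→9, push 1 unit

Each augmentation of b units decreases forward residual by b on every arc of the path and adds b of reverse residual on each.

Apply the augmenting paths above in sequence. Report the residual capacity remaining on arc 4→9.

after path 1 (6→10→9, push 18): res(4,9)=15
after path 2 (6→10→4→2→8→9, push 8): res(4,9)=15
after path 3 (6→1→4→9, push 3): res(4,9)=12
after path 4 (6→10→4→9, push 1): res(4,9)=11
after path 5 (6→1→2→4→9, push 8): res(4,9)=3
after path 6 (6→1→2→8→9, push 1): res(4,9)=3

Residual capacity of (4,9): 3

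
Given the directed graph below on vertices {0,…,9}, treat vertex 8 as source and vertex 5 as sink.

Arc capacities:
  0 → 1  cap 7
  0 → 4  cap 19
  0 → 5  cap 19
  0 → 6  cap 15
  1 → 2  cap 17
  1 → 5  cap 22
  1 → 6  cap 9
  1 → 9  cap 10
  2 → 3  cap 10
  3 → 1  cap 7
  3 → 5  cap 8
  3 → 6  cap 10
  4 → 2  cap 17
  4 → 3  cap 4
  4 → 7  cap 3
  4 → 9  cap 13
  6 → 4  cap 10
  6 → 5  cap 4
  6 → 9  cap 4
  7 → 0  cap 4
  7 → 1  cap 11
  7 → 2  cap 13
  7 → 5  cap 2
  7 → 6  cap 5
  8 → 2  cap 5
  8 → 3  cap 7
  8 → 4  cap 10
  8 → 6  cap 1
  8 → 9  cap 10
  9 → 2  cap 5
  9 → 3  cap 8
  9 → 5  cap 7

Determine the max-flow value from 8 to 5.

augment #1: 8→3→5 bottleneck 7, total now 7
augment #2: 8→6→5 bottleneck 1, total now 8
augment #3: 8→9→5 bottleneck 7, total now 15
augment #4: 8→2→3→5 bottleneck 1, total now 16
augment #5: 8→4→7→5 bottleneck 2, total now 18
augment #6: 8→2→3→1→5 bottleneck 4, total now 22
augment #7: 8→4→3→1→5 bottleneck 3, total now 25
augment #8: 8→4→3→6→5 bottleneck 1, total now 26
augment #9: 8→4→7→0→5 bottleneck 1, total now 27
augment #10: 8→9→3→6→5 bottleneck 2, total now 29

Maximum flow value: 29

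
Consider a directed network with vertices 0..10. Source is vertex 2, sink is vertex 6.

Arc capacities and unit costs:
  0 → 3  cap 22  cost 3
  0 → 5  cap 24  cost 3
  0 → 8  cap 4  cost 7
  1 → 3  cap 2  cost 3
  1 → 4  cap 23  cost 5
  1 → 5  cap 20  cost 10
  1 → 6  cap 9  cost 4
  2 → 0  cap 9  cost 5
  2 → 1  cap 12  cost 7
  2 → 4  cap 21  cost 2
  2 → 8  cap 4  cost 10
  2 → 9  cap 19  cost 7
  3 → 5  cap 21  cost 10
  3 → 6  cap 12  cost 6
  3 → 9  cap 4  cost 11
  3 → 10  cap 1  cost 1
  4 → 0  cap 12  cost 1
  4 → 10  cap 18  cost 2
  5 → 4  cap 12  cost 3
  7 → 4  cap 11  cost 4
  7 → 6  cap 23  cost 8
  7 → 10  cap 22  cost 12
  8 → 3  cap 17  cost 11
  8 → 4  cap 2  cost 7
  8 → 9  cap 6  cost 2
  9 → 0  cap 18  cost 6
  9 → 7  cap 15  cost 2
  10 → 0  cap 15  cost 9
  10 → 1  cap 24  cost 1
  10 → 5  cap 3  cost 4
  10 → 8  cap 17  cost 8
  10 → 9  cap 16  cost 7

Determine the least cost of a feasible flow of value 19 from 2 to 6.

Minimum cost for 19 units: 201

shortest-cost path #1: 2→4→10→1→6 push 9 @ unit cost 9 (adds 81)
shortest-cost path #2: 2→4→0→3→6 push 10 @ unit cost 12 (adds 120)
total cost = 201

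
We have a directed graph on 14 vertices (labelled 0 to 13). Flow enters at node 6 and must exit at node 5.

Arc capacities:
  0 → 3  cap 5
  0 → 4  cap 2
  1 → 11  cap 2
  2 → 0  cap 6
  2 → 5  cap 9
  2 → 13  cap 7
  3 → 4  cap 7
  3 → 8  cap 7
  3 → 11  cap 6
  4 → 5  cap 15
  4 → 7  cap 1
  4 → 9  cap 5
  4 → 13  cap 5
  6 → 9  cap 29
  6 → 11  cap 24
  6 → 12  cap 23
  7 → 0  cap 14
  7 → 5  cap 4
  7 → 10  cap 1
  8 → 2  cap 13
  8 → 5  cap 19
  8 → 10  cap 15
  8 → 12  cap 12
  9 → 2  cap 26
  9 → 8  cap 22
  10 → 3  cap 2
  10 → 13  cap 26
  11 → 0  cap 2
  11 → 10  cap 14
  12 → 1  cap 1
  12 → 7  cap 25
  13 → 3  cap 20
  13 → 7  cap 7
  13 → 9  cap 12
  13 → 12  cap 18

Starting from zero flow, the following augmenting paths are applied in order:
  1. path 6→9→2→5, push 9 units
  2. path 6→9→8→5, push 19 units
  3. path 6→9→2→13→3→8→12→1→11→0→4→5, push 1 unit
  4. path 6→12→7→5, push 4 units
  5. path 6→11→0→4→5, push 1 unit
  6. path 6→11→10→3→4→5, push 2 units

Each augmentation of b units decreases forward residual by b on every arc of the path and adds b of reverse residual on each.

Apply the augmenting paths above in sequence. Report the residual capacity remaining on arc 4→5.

Residual capacity of (4,5): 11

after path 1 (6→9→2→5, push 9): res(4,5)=15
after path 2 (6→9→8→5, push 19): res(4,5)=15
after path 3 (6→9→2→13→3→8→12→1→11→0→4→5, push 1): res(4,5)=14
after path 4 (6→12→7→5, push 4): res(4,5)=14
after path 5 (6→11→0→4→5, push 1): res(4,5)=13
after path 6 (6→11→10→3→4→5, push 2): res(4,5)=11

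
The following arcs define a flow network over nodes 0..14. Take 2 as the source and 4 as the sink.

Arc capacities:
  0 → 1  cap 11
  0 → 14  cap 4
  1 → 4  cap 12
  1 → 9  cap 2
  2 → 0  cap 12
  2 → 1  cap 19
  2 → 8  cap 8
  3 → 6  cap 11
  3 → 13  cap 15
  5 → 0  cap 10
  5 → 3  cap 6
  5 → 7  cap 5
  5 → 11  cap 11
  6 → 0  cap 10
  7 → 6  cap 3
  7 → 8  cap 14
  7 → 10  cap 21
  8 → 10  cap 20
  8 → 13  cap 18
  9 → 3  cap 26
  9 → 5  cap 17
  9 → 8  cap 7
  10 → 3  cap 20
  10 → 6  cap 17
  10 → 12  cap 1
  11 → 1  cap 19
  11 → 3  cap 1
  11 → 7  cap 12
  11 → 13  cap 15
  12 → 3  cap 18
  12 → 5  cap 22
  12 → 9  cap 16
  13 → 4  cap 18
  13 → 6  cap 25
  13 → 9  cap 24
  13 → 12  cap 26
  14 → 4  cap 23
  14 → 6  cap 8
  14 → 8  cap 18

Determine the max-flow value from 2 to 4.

Maximum flow value: 26

augment #1: 2→1→4 bottleneck 12, total now 12
augment #2: 2→0→14→4 bottleneck 4, total now 16
augment #3: 2→8→13→4 bottleneck 8, total now 24
augment #4: 2→1→9→3→13→4 bottleneck 2, total now 26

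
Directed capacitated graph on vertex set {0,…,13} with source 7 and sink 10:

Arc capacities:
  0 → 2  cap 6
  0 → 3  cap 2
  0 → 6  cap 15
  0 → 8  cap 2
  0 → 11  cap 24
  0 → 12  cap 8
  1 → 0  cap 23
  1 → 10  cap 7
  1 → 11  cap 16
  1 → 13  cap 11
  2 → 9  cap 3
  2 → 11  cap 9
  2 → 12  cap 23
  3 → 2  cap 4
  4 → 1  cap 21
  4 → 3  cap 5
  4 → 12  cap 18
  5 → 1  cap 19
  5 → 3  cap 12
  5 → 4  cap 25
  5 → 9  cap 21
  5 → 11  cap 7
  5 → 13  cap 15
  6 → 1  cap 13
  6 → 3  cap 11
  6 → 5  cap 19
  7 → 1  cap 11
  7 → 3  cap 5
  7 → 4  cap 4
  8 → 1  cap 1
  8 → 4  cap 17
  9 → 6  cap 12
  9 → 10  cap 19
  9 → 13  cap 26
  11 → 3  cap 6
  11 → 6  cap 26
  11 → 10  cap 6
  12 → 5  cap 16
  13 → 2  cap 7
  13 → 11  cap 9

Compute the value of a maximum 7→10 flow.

augment #1: 7→1→10 bottleneck 7, total now 7
augment #2: 7→1→11→10 bottleneck 4, total now 11
augment #3: 7→3→2→9→10 bottleneck 3, total now 14
augment #4: 7→3→2→11→10 bottleneck 1, total now 15
augment #5: 7→4→1→11→10 bottleneck 1, total now 16
augment #6: 7→4→12→5→9→10 bottleneck 3, total now 19

Maximum flow value: 19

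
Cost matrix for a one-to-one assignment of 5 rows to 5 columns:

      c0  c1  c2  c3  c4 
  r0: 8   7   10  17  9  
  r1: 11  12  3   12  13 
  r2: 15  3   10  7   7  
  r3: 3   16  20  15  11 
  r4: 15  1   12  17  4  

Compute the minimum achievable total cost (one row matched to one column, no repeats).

optimal assignment: row0→col4 (cost 9), row1→col2 (cost 3), row2→col3 (cost 7), row3→col0 (cost 3), row4→col1 (cost 1)
total = 9 + 3 + 7 + 3 + 1 = 23

Minimum assignment cost: 23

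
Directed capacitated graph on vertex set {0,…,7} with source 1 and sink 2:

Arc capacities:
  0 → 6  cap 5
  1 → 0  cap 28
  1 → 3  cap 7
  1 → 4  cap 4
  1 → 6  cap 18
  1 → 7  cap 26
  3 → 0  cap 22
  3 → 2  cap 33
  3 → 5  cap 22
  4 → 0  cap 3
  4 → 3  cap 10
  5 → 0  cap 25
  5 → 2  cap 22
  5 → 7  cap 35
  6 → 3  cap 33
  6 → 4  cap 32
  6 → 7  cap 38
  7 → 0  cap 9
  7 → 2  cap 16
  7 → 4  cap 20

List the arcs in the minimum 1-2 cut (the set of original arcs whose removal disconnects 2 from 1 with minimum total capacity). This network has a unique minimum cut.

Min-cut arcs: {(0,6), (1,3), (1,6), (4,3), (7,2)} (total capacity 56)

augment #1: 1→3→2 push 7
augment #2: 1→7→2 push 16
augment #3: 1→4→3→2 push 4
augment #4: 1→6→3→2 push 18
augment #5: 1→0→6→3→2 push 4
augment #6: 1→0→6→3→5→2 push 1
augment #7: 1→7→4→3→5→2 push 6
max flow = 56; residual-reachable set from 1 gives S-side
cut edges (S→T): {(0,6), (1,3), (1,6), (4,3), (7,2)} total cap 56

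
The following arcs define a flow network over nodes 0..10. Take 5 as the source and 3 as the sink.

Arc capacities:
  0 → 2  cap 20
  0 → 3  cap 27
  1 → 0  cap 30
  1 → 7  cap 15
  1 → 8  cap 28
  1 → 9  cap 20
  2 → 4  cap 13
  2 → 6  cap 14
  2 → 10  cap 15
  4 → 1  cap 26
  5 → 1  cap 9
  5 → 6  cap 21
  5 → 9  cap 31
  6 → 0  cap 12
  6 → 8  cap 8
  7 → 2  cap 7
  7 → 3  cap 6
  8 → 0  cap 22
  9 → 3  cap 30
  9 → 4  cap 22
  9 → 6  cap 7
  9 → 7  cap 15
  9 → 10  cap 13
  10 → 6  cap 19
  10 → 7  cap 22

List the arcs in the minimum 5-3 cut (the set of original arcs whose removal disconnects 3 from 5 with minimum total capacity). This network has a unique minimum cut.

augment #1: 5→9→3 push 30
augment #2: 5→1→0→3 push 9
augment #3: 5→6→0→3 push 12
augment #4: 5→9→7→3 push 1
augment #5: 5→6→8→0→3 push 6
augment #6: 5→6→8→0→1→7→3 push 2
max flow = 60; residual-reachable set from 5 gives S-side
cut edges (S→T): {(5,1), (5,9), (6,0), (6,8)} total cap 60

Min-cut arcs: {(5,1), (5,9), (6,0), (6,8)} (total capacity 60)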